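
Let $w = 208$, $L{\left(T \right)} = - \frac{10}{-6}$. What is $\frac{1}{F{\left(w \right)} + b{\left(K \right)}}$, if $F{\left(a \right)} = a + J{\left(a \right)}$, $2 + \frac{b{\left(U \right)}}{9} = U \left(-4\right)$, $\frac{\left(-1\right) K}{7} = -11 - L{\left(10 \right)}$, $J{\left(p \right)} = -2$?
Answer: $- \frac{1}{3004} \approx -0.00033289$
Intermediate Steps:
$L{\left(T \right)} = \frac{5}{3}$ ($L{\left(T \right)} = \left(-10\right) \left(- \frac{1}{6}\right) = \frac{5}{3}$)
$K = \frac{266}{3}$ ($K = - 7 \left(-11 - \frac{5}{3}\right) = \left(-7\right) \left(- \frac{38}{3}\right) = \frac{266}{3} \approx 88.667$)
$b{\left(U \right)} = -18 - 36 U$ ($b{\left(U \right)} = -18 + 9 U \left(-4\right) = -18 + 9 \left(- 4 U\right) = -18 - 36 U$)
$F{\left(a \right)} = -2 + a$ ($F{\left(a \right)} = a - 2 = -2 + a$)
$\frac{1}{F{\left(w \right)} + b{\left(K \right)}} = \frac{1}{\left(-2 + 208\right) - 3210} = \frac{1}{206 - 3210} = \frac{1}{-3004} = - \frac{1}{3004}$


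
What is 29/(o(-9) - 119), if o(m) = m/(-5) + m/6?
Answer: -290/1187 ≈ -0.24431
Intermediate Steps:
o(m) = -m/30 (o(m) = m*(-1/5) + m*(1/6) = -m/5 + m/6 = -m/30)
29/(o(-9) - 119) = 29/(-1/30*(-9) - 119) = 29/(3/10 - 119) = 29/(-1187/10) = 29*(-10/1187) = -290/1187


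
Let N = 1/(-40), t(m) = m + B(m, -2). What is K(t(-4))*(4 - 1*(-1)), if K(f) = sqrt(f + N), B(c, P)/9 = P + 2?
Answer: I*sqrt(1610)/4 ≈ 10.031*I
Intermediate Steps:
B(c, P) = 18 + 9*P (B(c, P) = 9*(P + 2) = 9*(2 + P) = 18 + 9*P)
t(m) = m (t(m) = m + (18 + 9*(-2)) = m + (18 - 18) = m + 0 = m)
N = -1/40 ≈ -0.025000
K(f) = sqrt(-1/40 + f) (K(f) = sqrt(f - 1/40) = sqrt(-1/40 + f))
K(t(-4))*(4 - 1*(-1)) = (sqrt(-10 + 400*(-4))/20)*(4 - 1*(-1)) = (sqrt(-10 - 1600)/20)*(4 + 1) = (sqrt(-1610)/20)*5 = ((I*sqrt(1610))/20)*5 = (I*sqrt(1610)/20)*5 = I*sqrt(1610)/4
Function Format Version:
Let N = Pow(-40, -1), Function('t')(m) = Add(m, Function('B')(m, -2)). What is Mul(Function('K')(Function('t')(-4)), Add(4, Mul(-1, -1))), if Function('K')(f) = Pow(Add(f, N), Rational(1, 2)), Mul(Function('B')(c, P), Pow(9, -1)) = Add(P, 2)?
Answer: Mul(Rational(1, 4), I, Pow(1610, Rational(1, 2))) ≈ Mul(10.031, I)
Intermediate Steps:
Function('B')(c, P) = Add(18, Mul(9, P)) (Function('B')(c, P) = Mul(9, Add(P, 2)) = Mul(9, Add(2, P)) = Add(18, Mul(9, P)))
Function('t')(m) = m (Function('t')(m) = Add(m, Add(18, Mul(9, -2))) = Add(m, Add(18, -18)) = Add(m, 0) = m)
N = Rational(-1, 40) ≈ -0.025000
Function('K')(f) = Pow(Add(Rational(-1, 40), f), Rational(1, 2)) (Function('K')(f) = Pow(Add(f, Rational(-1, 40)), Rational(1, 2)) = Pow(Add(Rational(-1, 40), f), Rational(1, 2)))
Mul(Function('K')(Function('t')(-4)), Add(4, Mul(-1, -1))) = Mul(Mul(Rational(1, 20), Pow(Add(-10, Mul(400, -4)), Rational(1, 2))), Add(4, Mul(-1, -1))) = Mul(Mul(Rational(1, 20), Pow(Add(-10, -1600), Rational(1, 2))), Add(4, 1)) = Mul(Mul(Rational(1, 20), Pow(-1610, Rational(1, 2))), 5) = Mul(Mul(Rational(1, 20), Mul(I, Pow(1610, Rational(1, 2)))), 5) = Mul(Mul(Rational(1, 20), I, Pow(1610, Rational(1, 2))), 5) = Mul(Rational(1, 4), I, Pow(1610, Rational(1, 2)))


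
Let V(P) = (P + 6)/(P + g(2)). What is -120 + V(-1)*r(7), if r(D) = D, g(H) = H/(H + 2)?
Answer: -190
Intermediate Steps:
g(H) = H/(2 + H)
V(P) = (6 + P)/(½ + P) (V(P) = (P + 6)/(P + 2/(2 + 2)) = (6 + P)/(P + 2/4) = (6 + P)/(P + 2*(¼)) = (6 + P)/(P + ½) = (6 + P)/(½ + P))
-120 + V(-1)*r(7) = -120 + (2*(6 - 1)/(1 + 2*(-1)))*7 = -120 + (2*5/(1 - 2))*7 = -120 + (2*5/(-1))*7 = -120 + (2*(-1)*5)*7 = -120 - 10*7 = -120 - 70 = -190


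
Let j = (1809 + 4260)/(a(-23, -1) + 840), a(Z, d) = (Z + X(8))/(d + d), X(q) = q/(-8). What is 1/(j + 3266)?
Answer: 284/929567 ≈ 0.00030552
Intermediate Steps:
X(q) = -q/8 (X(q) = q*(-1/8) = -q/8)
a(Z, d) = (-1 + Z)/(2*d) (a(Z, d) = (Z - 1/8*8)/(d + d) = (Z - 1)/((2*d)) = (-1 + Z)*(1/(2*d)) = (-1 + Z)/(2*d))
j = 2023/284 (j = (1809 + 4260)/((1/2)*(-1 - 23)/(-1) + 840) = 6069/((1/2)*(-1)*(-24) + 840) = 6069/(12 + 840) = 6069/852 = 6069*(1/852) = 2023/284 ≈ 7.1232)
1/(j + 3266) = 1/(2023/284 + 3266) = 1/(929567/284) = 284/929567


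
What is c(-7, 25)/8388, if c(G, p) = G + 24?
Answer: 17/8388 ≈ 0.0020267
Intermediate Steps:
c(G, p) = 24 + G
c(-7, 25)/8388 = (24 - 7)/8388 = 17*(1/8388) = 17/8388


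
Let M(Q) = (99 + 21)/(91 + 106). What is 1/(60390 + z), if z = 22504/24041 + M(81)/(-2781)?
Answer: 151391151/9142653288074 ≈ 1.6559e-5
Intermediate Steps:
M(Q) = 120/197
z = 141679184/151391151 (z = 22504/24041 + (120/197)/(-2781) = 22504*(1/24041) + (120/197)*(-1/2781) = 776/829 - 40/182619 = 141679184/151391151 ≈ 0.93585)
1/(60390 + z) = 1/(60390 + 141679184/151391151) = 1/(9142653288074/151391151) = 151391151/9142653288074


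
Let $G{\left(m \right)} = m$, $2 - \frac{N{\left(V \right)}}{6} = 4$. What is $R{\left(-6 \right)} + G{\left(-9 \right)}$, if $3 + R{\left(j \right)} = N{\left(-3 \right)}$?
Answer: $-24$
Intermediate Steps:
$N{\left(V \right)} = -12$ ($N{\left(V \right)} = 12 - 24 = -12$)
$R{\left(j \right)} = -15$ ($R{\left(j \right)} = -3 - 12 = -15$)
$R{\left(-6 \right)} + G{\left(-9 \right)} = -15 - 9 = -24$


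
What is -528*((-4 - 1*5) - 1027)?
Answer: 547008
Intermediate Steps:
-528*((-4 - 1*5) - 1027) = -528*((-4 - 5) - 1027) = -528*(-9 - 1027) = -528*(-1036) = 547008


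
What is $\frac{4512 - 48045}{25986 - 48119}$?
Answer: $\frac{43533}{22133} \approx 1.9669$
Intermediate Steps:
$\frac{4512 - 48045}{25986 - 48119} = - \frac{43533}{-22133} = \left(-43533\right) \left(- \frac{1}{22133}\right) = \frac{43533}{22133}$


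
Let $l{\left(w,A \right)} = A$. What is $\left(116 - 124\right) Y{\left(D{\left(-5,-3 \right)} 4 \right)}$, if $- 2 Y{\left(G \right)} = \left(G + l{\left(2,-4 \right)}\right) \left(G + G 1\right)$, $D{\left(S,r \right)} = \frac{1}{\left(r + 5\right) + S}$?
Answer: $\frac{512}{9} \approx 56.889$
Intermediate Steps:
$D{\left(S,r \right)} = \frac{1}{5 + S + r}$ ($D{\left(S,r \right)} = \frac{1}{\left(5 + r\right) + S} = \frac{1}{5 + S + r}$)
$Y{\left(G \right)} = - G \left(-4 + G\right)$ ($Y{\left(G \right)} = - \frac{\left(G - 4\right) \left(G + G 1\right)}{2} = - \frac{\left(-4 + G\right) \left(G + G\right)}{2} = - \frac{\left(-4 + G\right) 2 G}{2} = - \frac{2 G \left(-4 + G\right)}{2} = - G \left(-4 + G\right)$)
$\left(116 - 124\right) Y{\left(D{\left(-5,-3 \right)} 4 \right)} = \left(116 - 124\right) \frac{1}{5 - 5 - 3} \cdot 4 \left(4 - \frac{1}{5 - 5 - 3} \cdot 4\right) = - 8 \frac{1}{-3} \cdot 4 \left(4 - \frac{1}{-3} \cdot 4\right) = - 8 \left(- \frac{1}{3}\right) 4 \left(4 - \left(- \frac{1}{3}\right) 4\right) = - 8 \left(- \frac{4 \left(4 - - \frac{4}{3}\right)}{3}\right) = - 8 \left(- \frac{4 \left(4 + \frac{4}{3}\right)}{3}\right) = - 8 \left(\left(- \frac{4}{3}\right) \frac{16}{3}\right) = \left(-8\right) \left(- \frac{64}{9}\right) = \frac{512}{9}$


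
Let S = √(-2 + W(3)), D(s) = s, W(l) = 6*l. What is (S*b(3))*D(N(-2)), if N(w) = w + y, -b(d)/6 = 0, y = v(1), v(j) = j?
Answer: 0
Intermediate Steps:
y = 1
b(d) = 0 (b(d) = -6*0 = 0)
N(w) = 1 + w (N(w) = w + 1 = 1 + w)
S = 4 (S = √(-2 + 6*3) = √(-2 + 18) = √16 = 4)
(S*b(3))*D(N(-2)) = (4*0)*(1 - 2) = 0*(-1) = 0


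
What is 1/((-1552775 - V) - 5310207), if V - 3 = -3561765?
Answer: -1/3301220 ≈ -3.0292e-7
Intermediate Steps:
V = -3561762 (V = 3 - 3561765 = -3561762)
1/((-1552775 - V) - 5310207) = 1/((-1552775 - 1*(-3561762)) - 5310207) = 1/((-1552775 + 3561762) - 5310207) = 1/(2008987 - 5310207) = 1/(-3301220) = -1/3301220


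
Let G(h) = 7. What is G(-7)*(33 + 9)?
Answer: 294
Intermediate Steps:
G(-7)*(33 + 9) = 7*(33 + 9) = 7*42 = 294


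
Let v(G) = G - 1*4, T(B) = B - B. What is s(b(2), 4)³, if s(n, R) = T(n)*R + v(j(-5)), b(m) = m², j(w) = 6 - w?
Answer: 343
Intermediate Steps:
T(B) = 0
v(G) = -4 + G (v(G) = G - 4 = -4 + G)
s(n, R) = 7 (s(n, R) = 0*R + (-4 + (6 - 1*(-5))) = 0 + (-4 + (6 + 5)) = 0 + (-4 + 11) = 0 + 7 = 7)
s(b(2), 4)³ = 7³ = 343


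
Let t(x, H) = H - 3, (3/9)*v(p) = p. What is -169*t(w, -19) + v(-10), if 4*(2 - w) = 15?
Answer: 3688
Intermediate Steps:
w = -7/4 (w = 2 - ¼*15 = 2 - 15/4 = -7/4 ≈ -1.7500)
v(p) = 3*p
t(x, H) = -3 + H
-169*t(w, -19) + v(-10) = -169*(-3 - 19) + 3*(-10) = -169*(-22) - 30 = 3718 - 30 = 3688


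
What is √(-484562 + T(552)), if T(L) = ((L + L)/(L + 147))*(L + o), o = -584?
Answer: I*√26309130226/233 ≈ 696.14*I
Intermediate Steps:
T(L) = 2*L*(-584 + L)/(147 + L) (T(L) = ((L + L)/(L + 147))*(L - 584) = ((2*L)/(147 + L))*(-584 + L) = (2*L/(147 + L))*(-584 + L) = 2*L*(-584 + L)/(147 + L))
√(-484562 + T(552)) = √(-484562 + 2*552*(-584 + 552)/(147 + 552)) = √(-484562 + 2*552*(-32)/699) = √(-484562 + 2*552*(1/699)*(-32)) = √(-484562 - 11776/233) = √(-112914722/233) = I*√26309130226/233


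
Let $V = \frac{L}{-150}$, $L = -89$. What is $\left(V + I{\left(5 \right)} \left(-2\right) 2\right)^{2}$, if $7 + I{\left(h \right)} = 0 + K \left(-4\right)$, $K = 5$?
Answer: $\frac{265331521}{22500} \approx 11793.0$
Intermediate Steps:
$I{\left(h \right)} = -27$ ($I{\left(h \right)} = -7 + \left(0 + 5 \left(-4\right)\right) = -7 + \left(0 - 20\right) = -7 - 20 = -27$)
$V = \frac{89}{150}$ ($V = - \frac{89}{-150} = \left(-89\right) \left(- \frac{1}{150}\right) = \frac{89}{150} \approx 0.59333$)
$\left(V + I{\left(5 \right)} \left(-2\right) 2\right)^{2} = \left(\frac{89}{150} + \left(-27\right) \left(-2\right) 2\right)^{2} = \left(\frac{89}{150} + 54 \cdot 2\right)^{2} = \left(\frac{89}{150} + 108\right)^{2} = \left(\frac{16289}{150}\right)^{2} = \frac{265331521}{22500}$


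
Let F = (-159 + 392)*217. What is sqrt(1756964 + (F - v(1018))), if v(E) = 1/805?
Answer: 2*sqrt(292830346830)/805 ≈ 1344.4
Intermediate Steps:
F = 50561 (F = 233*217 = 50561)
v(E) = 1/805
sqrt(1756964 + (F - v(1018))) = sqrt(1756964 + (50561 - 1*1/805)) = sqrt(1756964 + (50561 - 1/805)) = sqrt(1756964 + 40701604/805) = sqrt(1455057624/805) = 2*sqrt(292830346830)/805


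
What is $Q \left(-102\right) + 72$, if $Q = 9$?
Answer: $-846$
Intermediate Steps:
$Q \left(-102\right) + 72 = 9 \left(-102\right) + 72 = -918 + 72 = -846$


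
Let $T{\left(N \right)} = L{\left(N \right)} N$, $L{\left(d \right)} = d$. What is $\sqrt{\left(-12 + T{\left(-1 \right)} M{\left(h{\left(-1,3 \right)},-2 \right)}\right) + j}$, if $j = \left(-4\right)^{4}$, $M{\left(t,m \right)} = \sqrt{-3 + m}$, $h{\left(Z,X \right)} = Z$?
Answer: $\sqrt{244 + i \sqrt{5}} \approx 15.621 + 0.07157 i$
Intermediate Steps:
$T{\left(N \right)} = N^{2}$ ($T{\left(N \right)} = N N = N^{2}$)
$j = 256$
$\sqrt{\left(-12 + T{\left(-1 \right)} M{\left(h{\left(-1,3 \right)},-2 \right)}\right) + j} = \sqrt{\left(-12 + \left(-1\right)^{2} \sqrt{-3 - 2}\right) + 256} = \sqrt{\left(-12 + 1 \sqrt{-5}\right) + 256} = \sqrt{\left(-12 + 1 i \sqrt{5}\right) + 256} = \sqrt{\left(-12 + i \sqrt{5}\right) + 256} = \sqrt{244 + i \sqrt{5}}$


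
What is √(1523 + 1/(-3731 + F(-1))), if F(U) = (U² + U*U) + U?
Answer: √21189342970/3730 ≈ 39.026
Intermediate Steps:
F(U) = U + 2*U² (F(U) = (U² + U²) + U = 2*U² + U = U + 2*U²)
√(1523 + 1/(-3731 + F(-1))) = √(1523 + 1/(-3731 - (1 + 2*(-1)))) = √(1523 + 1/(-3731 - (1 - 2))) = √(1523 + 1/(-3731 - 1*(-1))) = √(1523 + 1/(-3731 + 1)) = √(1523 + 1/(-3730)) = √(1523 - 1/3730) = √(5680789/3730) = √21189342970/3730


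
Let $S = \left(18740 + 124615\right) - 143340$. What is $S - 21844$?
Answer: $-21829$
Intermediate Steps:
$S = 15$ ($S = 143355 - 143340 = 15$)
$S - 21844 = 15 - 21844 = -21829$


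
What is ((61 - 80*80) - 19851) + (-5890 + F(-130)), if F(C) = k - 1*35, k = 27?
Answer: -32088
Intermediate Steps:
F(C) = -8 (F(C) = 27 - 1*35 = 27 - 35 = -8)
((61 - 80*80) - 19851) + (-5890 + F(-130)) = ((61 - 80*80) - 19851) + (-5890 - 8) = ((61 - 6400) - 19851) - 5898 = (-6339 - 19851) - 5898 = -26190 - 5898 = -32088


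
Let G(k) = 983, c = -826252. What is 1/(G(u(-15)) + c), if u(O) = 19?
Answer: -1/825269 ≈ -1.2117e-6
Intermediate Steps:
1/(G(u(-15)) + c) = 1/(983 - 826252) = 1/(-825269) = -1/825269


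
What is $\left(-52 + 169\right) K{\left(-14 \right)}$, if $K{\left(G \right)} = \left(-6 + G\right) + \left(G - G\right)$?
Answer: $-2340$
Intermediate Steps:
$K{\left(G \right)} = -6 + G$ ($K{\left(G \right)} = \left(-6 + G\right) + 0 = -6 + G$)
$\left(-52 + 169\right) K{\left(-14 \right)} = \left(-52 + 169\right) \left(-6 - 14\right) = 117 \left(-20\right) = -2340$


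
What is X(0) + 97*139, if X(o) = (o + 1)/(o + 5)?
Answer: 67416/5 ≈ 13483.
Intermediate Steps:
X(o) = (1 + o)/(5 + o)
X(0) + 97*139 = (1 + 0)/(5 + 0) + 97*139 = 1/5 + 13483 = 67416/5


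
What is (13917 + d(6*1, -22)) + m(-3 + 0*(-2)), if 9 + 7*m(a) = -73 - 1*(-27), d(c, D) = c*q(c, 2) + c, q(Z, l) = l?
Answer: 97490/7 ≈ 13927.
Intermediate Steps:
d(c, D) = 3*c (d(c, D) = c*2 + c = 2*c + c = 3*c)
m(a) = -55/7 (m(a) = -9/7 + (-73 - 1*(-27))/7 = -9/7 + (-73 + 27)/7 = -9/7 + (1/7)*(-46) = -9/7 - 46/7 = -55/7)
(13917 + d(6*1, -22)) + m(-3 + 0*(-2)) = (13917 + 3*(6*1)) - 55/7 = (13917 + 3*6) - 55/7 = (13917 + 18) - 55/7 = 13935 - 55/7 = 97490/7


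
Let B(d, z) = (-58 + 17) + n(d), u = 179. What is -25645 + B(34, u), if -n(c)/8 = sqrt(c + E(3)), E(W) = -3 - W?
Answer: -25686 - 16*sqrt(7) ≈ -25728.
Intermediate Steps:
n(c) = -8*sqrt(-6 + c) (n(c) = -8*sqrt(c + (-3 - 1*3)) = -8*sqrt(c + (-3 - 3)) = -8*sqrt(c - 6) = -8*sqrt(-6 + c))
B(d, z) = -41 - 8*sqrt(-6 + d) (B(d, z) = (-58 + 17) - 8*sqrt(-6 + d) = -41 - 8*sqrt(-6 + d))
-25645 + B(34, u) = -25645 + (-41 - 8*sqrt(-6 + 34)) = -25645 + (-41 - 16*sqrt(7)) = -25686 - 16*sqrt(7)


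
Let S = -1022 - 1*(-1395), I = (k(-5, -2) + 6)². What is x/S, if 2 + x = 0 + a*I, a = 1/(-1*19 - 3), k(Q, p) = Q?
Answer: -45/8206 ≈ -0.0054838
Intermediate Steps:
a = -1/22 (a = 1/(-19 - 3) = 1/(-22) = -1/22 ≈ -0.045455)
I = 1 (I = (-5 + 6)² = 1² = 1)
x = -45/22 (x = -2 + (0 - 1/22*1) = -2 + (0 - 1/22) = -2 - 1/22 = -45/22 ≈ -2.0455)
S = 373 (S = -1022 + 1395 = 373)
x/S = -45/22/373 = -45/22*1/373 = -45/8206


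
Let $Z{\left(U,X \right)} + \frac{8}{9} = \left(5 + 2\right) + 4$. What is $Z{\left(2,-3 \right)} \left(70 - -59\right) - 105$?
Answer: $\frac{3598}{3} \approx 1199.3$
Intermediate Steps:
$Z{\left(U,X \right)} = \frac{91}{9}$ ($Z{\left(U,X \right)} = - \frac{8}{9} + \left(\left(5 + 2\right) + 4\right) = - \frac{8}{9} + \left(7 + 4\right) = - \frac{8}{9} + 11 = \frac{91}{9}$)
$Z{\left(2,-3 \right)} \left(70 - -59\right) - 105 = \frac{91 \left(70 - -59\right)}{9} - 105 = \frac{91 \left(70 + 59\right)}{9} - 105 = \frac{91}{9} \cdot 129 - 105 = \frac{3913}{3} - 105 = \frac{3598}{3}$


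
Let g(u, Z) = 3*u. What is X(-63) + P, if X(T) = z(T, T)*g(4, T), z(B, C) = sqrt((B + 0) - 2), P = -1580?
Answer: -1580 + 12*I*sqrt(65) ≈ -1580.0 + 96.747*I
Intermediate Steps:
z(B, C) = sqrt(-2 + B) (z(B, C) = sqrt(B - 2) = sqrt(-2 + B))
X(T) = 12*sqrt(-2 + T) (X(T) = sqrt(-2 + T)*(3*4) = sqrt(-2 + T)*12 = 12*sqrt(-2 + T))
X(-63) + P = 12*sqrt(-2 - 63) - 1580 = 12*sqrt(-65) - 1580 = 12*(I*sqrt(65)) - 1580 = 12*I*sqrt(65) - 1580 = -1580 + 12*I*sqrt(65)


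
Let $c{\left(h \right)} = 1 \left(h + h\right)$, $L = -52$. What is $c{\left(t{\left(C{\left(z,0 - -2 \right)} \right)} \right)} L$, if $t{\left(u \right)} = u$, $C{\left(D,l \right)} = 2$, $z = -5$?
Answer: $-208$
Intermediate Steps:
$c{\left(h \right)} = 2 h$ ($c{\left(h \right)} = 1 \cdot 2 h = 2 h$)
$c{\left(t{\left(C{\left(z,0 - -2 \right)} \right)} \right)} L = 2 \cdot 2 \left(-52\right) = 4 \left(-52\right) = -208$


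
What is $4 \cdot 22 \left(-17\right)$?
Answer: $-1496$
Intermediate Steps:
$4 \cdot 22 \left(-17\right) = 88 \left(-17\right) = -1496$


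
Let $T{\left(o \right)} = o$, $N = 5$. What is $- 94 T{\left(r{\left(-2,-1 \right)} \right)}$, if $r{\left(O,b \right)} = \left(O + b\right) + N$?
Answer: $-188$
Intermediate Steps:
$r{\left(O,b \right)} = 5 + O + b$ ($r{\left(O,b \right)} = \left(O + b\right) + 5 = 5 + O + b$)
$- 94 T{\left(r{\left(-2,-1 \right)} \right)} = - 94 \left(5 - 2 - 1\right) = \left(-94\right) 2 = -188$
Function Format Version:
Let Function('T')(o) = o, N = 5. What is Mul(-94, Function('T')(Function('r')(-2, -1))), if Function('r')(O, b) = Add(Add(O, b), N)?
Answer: -188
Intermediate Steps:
Function('r')(O, b) = Add(5, O, b) (Function('r')(O, b) = Add(Add(O, b), 5) = Add(5, O, b))
Mul(-94, Function('T')(Function('r')(-2, -1))) = Mul(-94, Add(5, -2, -1)) = Mul(-94, 2) = -188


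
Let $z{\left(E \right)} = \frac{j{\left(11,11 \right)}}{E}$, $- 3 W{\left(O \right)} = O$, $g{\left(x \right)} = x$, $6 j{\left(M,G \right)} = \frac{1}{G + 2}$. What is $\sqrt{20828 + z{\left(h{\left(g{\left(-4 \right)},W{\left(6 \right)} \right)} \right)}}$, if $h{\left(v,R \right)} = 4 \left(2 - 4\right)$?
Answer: $\frac{\sqrt{506870169}}{156} \approx 144.32$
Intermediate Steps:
$j{\left(M,G \right)} = \frac{1}{6 \left(2 + G\right)}$ ($j{\left(M,G \right)} = \frac{1}{6 \left(G + 2\right)} = \frac{1}{6 \left(2 + G\right)}$)
$W{\left(O \right)} = - \frac{O}{3}$
$h{\left(v,R \right)} = -8$ ($h{\left(v,R \right)} = 4 \left(-2\right) = -8$)
$z{\left(E \right)} = \frac{1}{78 E}$ ($z{\left(E \right)} = \frac{\frac{1}{6} \frac{1}{2 + 11}}{E} = \frac{\frac{1}{6} \cdot \frac{1}{13}}{E} = \frac{1}{78 E}$)
$\sqrt{20828 + z{\left(h{\left(g{\left(-4 \right)},W{\left(6 \right)} \right)} \right)}} = \sqrt{20828 + \frac{1}{78 \left(-8\right)}} = \sqrt{20828 + \frac{1}{78} \left(- \frac{1}{8}\right)} = \sqrt{20828 - \frac{1}{624}} = \sqrt{\frac{12996671}{624}} = \frac{\sqrt{506870169}}{156}$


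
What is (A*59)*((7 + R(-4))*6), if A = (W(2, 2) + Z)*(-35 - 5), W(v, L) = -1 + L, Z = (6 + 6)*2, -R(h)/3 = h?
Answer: -6726000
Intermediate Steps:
R(h) = -3*h
Z = 24 (Z = 12*2 = 24)
A = -1000 (A = ((-1 + 2) + 24)*(-35 - 5) = (1 + 24)*(-40) = 25*(-40) = -1000)
(A*59)*((7 + R(-4))*6) = (-1000*59)*((7 - 3*(-4))*6) = -59000*(7 + 12)*6 = -1121000*6 = -59000*114 = -6726000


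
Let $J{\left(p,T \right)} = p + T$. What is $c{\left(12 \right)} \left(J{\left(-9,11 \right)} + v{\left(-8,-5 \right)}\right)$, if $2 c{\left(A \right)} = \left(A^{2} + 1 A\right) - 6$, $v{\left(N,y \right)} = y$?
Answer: $-225$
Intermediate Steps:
$J{\left(p,T \right)} = T + p$
$c{\left(A \right)} = -3 + \frac{A}{2} + \frac{A^{2}}{2}$ ($c{\left(A \right)} = \frac{\left(A^{2} + 1 A\right) - 6}{2} = \frac{\left(A^{2} + A\right) - 6}{2} = \frac{\left(A + A^{2}\right) - 6}{2} = \frac{-6 + A + A^{2}}{2} = -3 + \frac{A}{2} + \frac{A^{2}}{2}$)
$c{\left(12 \right)} \left(J{\left(-9,11 \right)} + v{\left(-8,-5 \right)}\right) = \left(-3 + \frac{1}{2} \cdot 12 + \frac{12^{2}}{2}\right) \left(\left(11 - 9\right) - 5\right) = \left(-3 + 6 + \frac{1}{2} \cdot 144\right) \left(2 - 5\right) = \left(-3 + 6 + 72\right) \left(-3\right) = 75 \left(-3\right) = -225$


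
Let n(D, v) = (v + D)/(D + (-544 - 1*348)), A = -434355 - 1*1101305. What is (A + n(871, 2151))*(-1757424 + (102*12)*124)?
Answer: 17261723276512/7 ≈ 2.4660e+12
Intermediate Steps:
A = -1535660 (A = -434355 - 1101305 = -1535660)
n(D, v) = (D + v)/(-892 + D) (n(D, v) = (D + v)/(D + (-544 - 348)) = (D + v)/(D - 892) = (D + v)/(-892 + D))
(A + n(871, 2151))*(-1757424 + (102*12)*124) = (-1535660 + (871 + 2151)/(-892 + 871))*(-1757424 + (102*12)*124) = (-1535660 + 3022/(-21))*(-1757424 + 1224*124) = (-1535660 - 1/21*3022)*(-1757424 + 151776) = (-1535660 - 3022/21)*(-1605648) = -32251882/21*(-1605648) = 17261723276512/7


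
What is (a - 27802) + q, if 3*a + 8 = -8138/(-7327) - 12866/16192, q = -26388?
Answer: -9644009361919/177958176 ≈ -54193.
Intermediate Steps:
a = -455804479/177958176 (a = -8/3 + (-8138/(-7327) - 12866/16192)/3 = -8/3 + (-8138*(-1/7327) - 12866*1/16192)/3 = -8/3 + (8138/7327 - 6433/8096)/3 = -8/3 + (⅓)*(18750657/59319392) = -8/3 + 6250219/59319392 = -455804479/177958176 ≈ -2.5613)
(a - 27802) + q = (-455804479/177958176 - 27802) - 26388 = -4948049013631/177958176 - 26388 = -9644009361919/177958176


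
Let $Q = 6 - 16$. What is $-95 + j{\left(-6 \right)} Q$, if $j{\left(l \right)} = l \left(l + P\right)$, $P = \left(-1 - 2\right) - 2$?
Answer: $-755$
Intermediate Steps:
$P = -5$ ($P = -3 - 2 = -5$)
$Q = -10$ ($Q = 6 - 16 = -10$)
$j{\left(l \right)} = l \left(-5 + l\right)$ ($j{\left(l \right)} = l \left(l - 5\right) = l \left(-5 + l\right)$)
$-95 + j{\left(-6 \right)} Q = -95 + - 6 \left(-5 - 6\right) \left(-10\right) = -95 + \left(-6\right) \left(-11\right) \left(-10\right) = -95 + 66 \left(-10\right) = -95 - 660 = -755$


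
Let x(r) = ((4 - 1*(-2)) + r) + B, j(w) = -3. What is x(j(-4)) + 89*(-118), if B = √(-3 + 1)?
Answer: -10499 + I*√2 ≈ -10499.0 + 1.4142*I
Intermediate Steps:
B = I*√2 (B = √(-2) = I*√2 ≈ 1.4142*I)
x(r) = 6 + r + I*√2 (x(r) = ((4 - 1*(-2)) + r) + I*√2 = ((4 + 2) + r) + I*√2 = (6 + r) + I*√2 = 6 + r + I*√2)
x(j(-4)) + 89*(-118) = (6 - 3 + I*√2) + 89*(-118) = (3 + I*√2) - 10502 = -10499 + I*√2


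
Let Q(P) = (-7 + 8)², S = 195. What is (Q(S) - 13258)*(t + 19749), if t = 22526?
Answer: -560439675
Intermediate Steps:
Q(P) = 1 (Q(P) = 1² = 1)
(Q(S) - 13258)*(t + 19749) = (1 - 13258)*(22526 + 19749) = -13257*42275 = -560439675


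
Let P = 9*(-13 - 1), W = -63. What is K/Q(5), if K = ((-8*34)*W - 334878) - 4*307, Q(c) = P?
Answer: 159485/63 ≈ 2531.5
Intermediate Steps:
P = -126 (P = 9*(-14) = -126)
Q(c) = -126
K = -318970 (K = (-8*34*(-63) - 334878) - 4*307 = (-272*(-63) - 334878) - 1228 = (17136 - 334878) - 1228 = -317742 - 1228 = -318970)
K/Q(5) = -318970/(-126) = -318970*(-1/126) = 159485/63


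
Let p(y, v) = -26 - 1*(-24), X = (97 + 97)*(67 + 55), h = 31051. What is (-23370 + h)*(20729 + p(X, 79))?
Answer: 159204087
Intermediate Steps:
X = 23668 (X = 194*122 = 23668)
p(y, v) = -2 (p(y, v) = -26 + 24 = -2)
(-23370 + h)*(20729 + p(X, 79)) = (-23370 + 31051)*(20729 - 2) = 7681*20727 = 159204087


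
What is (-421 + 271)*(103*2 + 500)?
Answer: -105900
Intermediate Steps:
(-421 + 271)*(103*2 + 500) = -150*(206 + 500) = -150*706 = -105900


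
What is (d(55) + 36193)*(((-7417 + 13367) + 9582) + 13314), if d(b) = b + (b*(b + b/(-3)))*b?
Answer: 12735335924/3 ≈ 4.2451e+9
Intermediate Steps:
d(b) = b + 2*b**3/3 (d(b) = b + (b*(b + b*(-1/3)))*b = b + (b*(b - b/3))*b = b + (b*(2*b/3))*b = b + (2*b**2/3)*b = b + 2*b**3/3)
(d(55) + 36193)*(((-7417 + 13367) + 9582) + 13314) = ((55 + (2/3)*55**3) + 36193)*(((-7417 + 13367) + 9582) + 13314) = ((55 + (2/3)*166375) + 36193)*((5950 + 9582) + 13314) = ((55 + 332750/3) + 36193)*(15532 + 13314) = (332915/3 + 36193)*28846 = (441494/3)*28846 = 12735335924/3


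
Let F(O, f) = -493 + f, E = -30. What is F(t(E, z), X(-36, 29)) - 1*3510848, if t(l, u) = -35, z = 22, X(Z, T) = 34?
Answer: -3511307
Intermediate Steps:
F(t(E, z), X(-36, 29)) - 1*3510848 = (-493 + 34) - 1*3510848 = -459 - 3510848 = -3511307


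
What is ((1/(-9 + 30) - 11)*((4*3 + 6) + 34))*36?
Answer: -143520/7 ≈ -20503.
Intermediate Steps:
((1/(-9 + 30) - 11)*((4*3 + 6) + 34))*36 = ((1/21 - 11)*((12 + 6) + 34))*36 = ((1/21 - 11)*(18 + 34))*36 = -230/21*52*36 = -11960/21*36 = -143520/7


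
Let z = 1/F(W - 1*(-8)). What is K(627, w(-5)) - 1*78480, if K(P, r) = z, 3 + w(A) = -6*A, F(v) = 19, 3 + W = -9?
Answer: -1491119/19 ≈ -78480.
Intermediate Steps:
W = -12 (W = -3 - 9 = -12)
w(A) = -3 - 6*A
z = 1/19 ≈ 0.052632
K(P, r) = 1/19
K(627, w(-5)) - 1*78480 = 1/19 - 1*78480 = 1/19 - 78480 = -1491119/19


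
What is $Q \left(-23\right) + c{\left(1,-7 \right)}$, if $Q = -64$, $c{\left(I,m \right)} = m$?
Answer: $1465$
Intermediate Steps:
$Q \left(-23\right) + c{\left(1,-7 \right)} = \left(-64\right) \left(-23\right) - 7 = 1472 - 7 = 1465$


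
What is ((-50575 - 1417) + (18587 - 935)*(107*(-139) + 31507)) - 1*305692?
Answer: 293265684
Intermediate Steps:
((-50575 - 1417) + (18587 - 935)*(107*(-139) + 31507)) - 1*305692 = (-51992 + 17652*(-14873 + 31507)) - 305692 = (-51992 + 17652*16634) - 305692 = (-51992 + 293623368) - 305692 = 293571376 - 305692 = 293265684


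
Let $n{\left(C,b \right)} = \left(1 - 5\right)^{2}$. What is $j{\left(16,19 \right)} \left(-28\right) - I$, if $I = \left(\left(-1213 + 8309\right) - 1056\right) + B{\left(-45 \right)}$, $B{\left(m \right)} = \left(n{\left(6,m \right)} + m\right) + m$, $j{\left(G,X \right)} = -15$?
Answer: $-5546$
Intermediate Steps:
$n{\left(C,b \right)} = 16$ ($n{\left(C,b \right)} = \left(-4\right)^{2} = 16$)
$B{\left(m \right)} = 16 + 2 m$ ($B{\left(m \right)} = \left(16 + m\right) + m = 16 + 2 m$)
$I = 5966$ ($I = \left(\left(-1213 + 8309\right) - 1056\right) + \left(16 + 2 \left(-45\right)\right) = \left(7096 - 1056\right) + \left(16 - 90\right) = 6040 - 74 = 5966$)
$j{\left(16,19 \right)} \left(-28\right) - I = \left(-15\right) \left(-28\right) - 5966 = 420 - 5966 = -5546$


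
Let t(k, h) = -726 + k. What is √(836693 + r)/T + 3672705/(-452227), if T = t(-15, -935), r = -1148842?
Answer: -3672705/452227 - I*√312149/741 ≈ -8.1214 - 0.75399*I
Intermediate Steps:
T = -741 (T = -726 - 15 = -741)
√(836693 + r)/T + 3672705/(-452227) = √(836693 - 1148842)/(-741) + 3672705/(-452227) = √(-312149)*(-1/741) + 3672705*(-1/452227) = (I*√312149)*(-1/741) - 3672705/452227 = -I*√312149/741 - 3672705/452227 = -3672705/452227 - I*√312149/741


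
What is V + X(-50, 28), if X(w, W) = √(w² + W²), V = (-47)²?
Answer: 2209 + 2*√821 ≈ 2266.3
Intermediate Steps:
V = 2209
X(w, W) = √(W² + w²)
V + X(-50, 28) = 2209 + √(28² + (-50)²) = 2209 + √(784 + 2500) = 2209 + √3284 = 2209 + 2*√821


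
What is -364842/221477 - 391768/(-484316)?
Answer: -22482804184/26816213683 ≈ -0.83840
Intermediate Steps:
-364842/221477 - 391768/(-484316) = -364842*1/221477 - 391768*(-1/484316) = -364842/221477 + 97942/121079 = -22482804184/26816213683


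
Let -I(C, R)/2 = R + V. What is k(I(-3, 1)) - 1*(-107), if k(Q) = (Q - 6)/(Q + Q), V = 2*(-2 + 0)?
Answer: 107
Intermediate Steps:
V = -4 (V = 2*(-2) = -4)
I(C, R) = 8 - 2*R (I(C, R) = -2*(R - 4) = -2*(-4 + R) = 8 - 2*R)
k(Q) = (-6 + Q)/(2*Q) (k(Q) = (-6 + Q)/((2*Q)) = (-6 + Q)*(1/(2*Q)) = (-6 + Q)/(2*Q))
k(I(-3, 1)) - 1*(-107) = (-6 + (8 - 2*1))/(2*(8 - 2*1)) - 1*(-107) = (-6 + (8 - 2))/(2*(8 - 2)) + 107 = (½)*(-6 + 6)/6 + 107 = (½)*(⅙)*0 + 107 = 0 + 107 = 107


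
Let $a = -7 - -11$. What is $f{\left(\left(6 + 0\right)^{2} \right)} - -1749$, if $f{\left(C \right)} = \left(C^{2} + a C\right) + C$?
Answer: $3225$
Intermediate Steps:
$a = 4$ ($a = -7 + 11 = 4$)
$f{\left(C \right)} = C^{2} + 5 C$ ($f{\left(C \right)} = \left(C^{2} + 4 C\right) + C = C^{2} + 5 C$)
$f{\left(\left(6 + 0\right)^{2} \right)} - -1749 = \left(6 + 0\right)^{2} \left(5 + \left(6 + 0\right)^{2}\right) - -1749 = 6^{2} \left(5 + 6^{2}\right) + 1749 = 36 \left(5 + 36\right) + 1749 = 36 \cdot 41 + 1749 = 1476 + 1749 = 3225$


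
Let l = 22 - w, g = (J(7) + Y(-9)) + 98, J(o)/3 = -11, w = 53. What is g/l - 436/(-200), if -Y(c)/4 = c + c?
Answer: -3471/1550 ≈ -2.2394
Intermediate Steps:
J(o) = -33 (J(o) = 3*(-11) = -33)
Y(c) = -8*c (Y(c) = -4*(c + c) = -8*c)
g = 137 (g = (-33 - 8*(-9)) + 98 = (-33 + 72) + 98 = 39 + 98 = 137)
l = -31 (l = 22 - 1*53 = 22 - 53 = -31)
g/l - 436/(-200) = 137/(-31) - 436/(-200) = 137*(-1/31) - 436*(-1/200) = -137/31 + 109/50 = -3471/1550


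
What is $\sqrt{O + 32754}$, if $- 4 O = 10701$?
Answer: $\frac{\sqrt{120315}}{2} \approx 173.43$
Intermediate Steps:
$O = - \frac{10701}{4}$ ($O = \left(- \frac{1}{4}\right) 10701 = - \frac{10701}{4} \approx -2675.3$)
$\sqrt{O + 32754} = \sqrt{- \frac{10701}{4} + 32754} = \sqrt{\frac{120315}{4}} = \frac{\sqrt{120315}}{2}$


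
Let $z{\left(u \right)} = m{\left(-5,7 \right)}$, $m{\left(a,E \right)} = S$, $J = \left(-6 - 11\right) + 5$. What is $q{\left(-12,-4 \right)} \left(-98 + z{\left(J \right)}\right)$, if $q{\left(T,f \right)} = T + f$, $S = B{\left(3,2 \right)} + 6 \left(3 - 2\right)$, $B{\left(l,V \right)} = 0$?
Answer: $1472$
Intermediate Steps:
$S = 6$ ($S = 0 + 6 \left(3 - 2\right) = 0 + 6 \cdot 1 = 0 + 6 = 6$)
$J = -12$ ($J = -17 + 5 = -12$)
$m{\left(a,E \right)} = 6$
$z{\left(u \right)} = 6$
$q{\left(-12,-4 \right)} \left(-98 + z{\left(J \right)}\right) = \left(-12 - 4\right) \left(-98 + 6\right) = \left(-16\right) \left(-92\right) = 1472$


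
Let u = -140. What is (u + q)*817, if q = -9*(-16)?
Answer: 3268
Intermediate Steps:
q = 144
(u + q)*817 = (-140 + 144)*817 = 4*817 = 3268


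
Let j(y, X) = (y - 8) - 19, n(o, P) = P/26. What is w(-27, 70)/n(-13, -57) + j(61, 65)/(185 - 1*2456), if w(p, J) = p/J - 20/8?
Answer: 1965272/1510215 ≈ 1.3013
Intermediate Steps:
n(o, P) = P/26 (n(o, P) = P*(1/26) = P/26)
j(y, X) = -27 + y (j(y, X) = (-8 + y) - 19 = -27 + y)
w(p, J) = -5/2 + p/J (w(p, J) = p/J - 20*⅛ = p/J - 5/2 = -5/2 + p/J)
w(-27, 70)/n(-13, -57) + j(61, 65)/(185 - 1*2456) = (-5/2 - 27/70)/(((1/26)*(-57))) + (-27 + 61)/(185 - 1*2456) = (-5/2 - 27*1/70)/(-57/26) + 34/(185 - 2456) = (-5/2 - 27/70)*(-26/57) + 34/(-2271) = -101/35*(-26/57) + 34*(-1/2271) = 2626/1995 - 34/2271 = 1965272/1510215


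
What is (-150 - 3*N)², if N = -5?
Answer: 18225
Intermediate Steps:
(-150 - 3*N)² = (-150 - 3*(-5))² = (-150 + 15)² = (-135)² = 18225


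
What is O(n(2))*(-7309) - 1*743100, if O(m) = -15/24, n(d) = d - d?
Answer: -5908255/8 ≈ -7.3853e+5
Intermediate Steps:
n(d) = 0
O(m) = -5/8 (O(m) = -15*1/24 = -5/8)
O(n(2))*(-7309) - 1*743100 = -5/8*(-7309) - 1*743100 = 36545/8 - 743100 = -5908255/8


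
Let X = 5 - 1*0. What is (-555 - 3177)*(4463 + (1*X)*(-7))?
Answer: -16525296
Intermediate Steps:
X = 5 (X = 5 + 0 = 5)
(-555 - 3177)*(4463 + (1*X)*(-7)) = (-555 - 3177)*(4463 + (1*5)*(-7)) = -3732*(4463 + 5*(-7)) = -3732*(4463 - 35) = -3732*4428 = -16525296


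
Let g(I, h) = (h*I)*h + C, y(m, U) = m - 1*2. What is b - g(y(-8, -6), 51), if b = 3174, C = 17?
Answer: 29167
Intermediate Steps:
y(m, U) = -2 + m (y(m, U) = m - 2 = -2 + m)
g(I, h) = 17 + I*h**2 (g(I, h) = (h*I)*h + 17 = (I*h)*h + 17 = I*h**2 + 17 = 17 + I*h**2)
b - g(y(-8, -6), 51) = 3174 - (17 + (-2 - 8)*51**2) = 3174 - (17 - 10*2601) = 3174 - (17 - 26010) = 3174 - 1*(-25993) = 3174 + 25993 = 29167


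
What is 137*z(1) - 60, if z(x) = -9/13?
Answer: -2013/13 ≈ -154.85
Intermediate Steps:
z(x) = -9/13 (z(x) = -9*1/13 = -9/13)
137*z(1) - 60 = 137*(-9/13) - 60 = -1233/13 - 60 = -2013/13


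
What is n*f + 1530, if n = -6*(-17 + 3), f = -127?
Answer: -9138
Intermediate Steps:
n = 84 (n = -6*(-14) = 84)
n*f + 1530 = 84*(-127) + 1530 = -10668 + 1530 = -9138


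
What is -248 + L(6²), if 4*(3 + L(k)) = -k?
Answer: -260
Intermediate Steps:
L(k) = -3 - k/4 (L(k) = -3 + (-k)/4 = -3 - k/4)
-248 + L(6²) = -248 + (-3 - ¼*6²) = -248 + (-3 - ¼*36) = -248 + (-3 - 9) = -248 - 12 = -260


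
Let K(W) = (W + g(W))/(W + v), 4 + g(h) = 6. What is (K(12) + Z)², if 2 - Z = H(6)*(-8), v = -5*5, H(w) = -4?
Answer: 163216/169 ≈ 965.78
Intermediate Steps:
g(h) = 2 (g(h) = -4 + 6 = 2)
v = -25
K(W) = (2 + W)/(-25 + W) (K(W) = (W + 2)/(W - 25) = (2 + W)/(-25 + W))
Z = -30 (Z = 2 - (-4)*(-8) = 2 - 1*32 = 2 - 32 = -30)
(K(12) + Z)² = ((2 + 12)/(-25 + 12) - 30)² = (14/(-13) - 30)² = (-1/13*14 - 30)² = (-14/13 - 30)² = (-404/13)² = 163216/169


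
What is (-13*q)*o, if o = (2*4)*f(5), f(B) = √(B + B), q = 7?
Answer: -728*√10 ≈ -2302.1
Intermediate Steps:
f(B) = √2*√B (f(B) = √(2*B) = √2*√B)
o = 8*√10 (o = (2*4)*(√2*√5) = 8*√10 ≈ 25.298)
(-13*q)*o = (-13*7)*(8*√10) = -728*√10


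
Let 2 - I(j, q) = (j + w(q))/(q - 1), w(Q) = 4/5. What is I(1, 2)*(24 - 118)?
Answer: -94/5 ≈ -18.800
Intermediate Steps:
w(Q) = 4/5 (w(Q) = 4*(1/5) = 4/5)
I(j, q) = 2 - (4/5 + j)/(-1 + q) (I(j, q) = 2 - (j + 4/5)/(q - 1) = 2 - (4/5 + j)/(-1 + q))
I(1, 2)*(24 - 118) = ((-14/5 - 1*1 + 2*2)/(-1 + 2))*(24 - 118) = ((-14/5 - 1 + 4)/1)*(-94) = (1*(1/5))*(-94) = (1/5)*(-94) = -94/5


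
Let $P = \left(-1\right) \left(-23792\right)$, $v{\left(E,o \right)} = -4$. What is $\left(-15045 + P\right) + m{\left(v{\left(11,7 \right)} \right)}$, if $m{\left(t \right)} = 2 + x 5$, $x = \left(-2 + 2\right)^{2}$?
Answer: $8749$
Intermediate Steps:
$P = 23792$
$x = 0$ ($x = 0^{2} = 0$)
$m{\left(t \right)} = 2$ ($m{\left(t \right)} = 2 + 0 \cdot 5 = 2 + 0 = 2$)
$\left(-15045 + P\right) + m{\left(v{\left(11,7 \right)} \right)} = \left(-15045 + 23792\right) + 2 = 8747 + 2 = 8749$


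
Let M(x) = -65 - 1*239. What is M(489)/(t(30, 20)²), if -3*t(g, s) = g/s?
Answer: -1216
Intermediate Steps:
t(g, s) = -g/(3*s)
M(x) = -304 (M(x) = -65 - 239 = -304)
M(489)/(t(30, 20)²) = -304/((-⅓*30/20)²) = -304/((-⅓*30*1/20)²) = -304/((-½)²) = -304/¼ = -304*4 = -1216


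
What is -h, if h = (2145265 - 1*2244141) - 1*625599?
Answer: 724475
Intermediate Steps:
h = -724475 (h = (2145265 - 2244141) - 625599 = -98876 - 625599 = -724475)
-h = -1*(-724475) = 724475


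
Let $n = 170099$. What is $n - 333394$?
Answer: $-163295$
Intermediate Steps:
$n - 333394 = 170099 - 333394 = -163295$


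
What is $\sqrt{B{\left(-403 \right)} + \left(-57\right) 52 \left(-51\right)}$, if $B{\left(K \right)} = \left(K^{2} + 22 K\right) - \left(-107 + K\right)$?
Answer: $3 \sqrt{33913} \approx 552.46$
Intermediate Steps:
$B{\left(K \right)} = 107 + K^{2} + 21 K$
$\sqrt{B{\left(-403 \right)} + \left(-57\right) 52 \left(-51\right)} = \sqrt{\left(107 + \left(-403\right)^{2} + 21 \left(-403\right)\right) + \left(-57\right) 52 \left(-51\right)} = \sqrt{\left(107 + 162409 - 8463\right) - -151164} = \sqrt{154053 + 151164} = \sqrt{305217} = 3 \sqrt{33913}$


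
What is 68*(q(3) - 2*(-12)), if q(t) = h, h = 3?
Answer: 1836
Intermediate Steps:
q(t) = 3
68*(q(3) - 2*(-12)) = 68*(3 - 2*(-12)) = 68*(3 + 24) = 68*27 = 1836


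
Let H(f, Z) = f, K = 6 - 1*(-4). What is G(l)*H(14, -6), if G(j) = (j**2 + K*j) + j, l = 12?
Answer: 3864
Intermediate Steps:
K = 10 (K = 6 + 4 = 10)
G(j) = j**2 + 11*j (G(j) = (j**2 + 10*j) + j = j**2 + 11*j)
G(l)*H(14, -6) = (12*(11 + 12))*14 = (12*23)*14 = 276*14 = 3864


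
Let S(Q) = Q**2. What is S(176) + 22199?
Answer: 53175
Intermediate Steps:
S(176) + 22199 = 176**2 + 22199 = 30976 + 22199 = 53175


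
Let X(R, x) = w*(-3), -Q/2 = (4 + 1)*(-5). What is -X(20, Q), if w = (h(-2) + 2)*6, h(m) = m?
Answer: 0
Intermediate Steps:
w = 0 (w = (-2 + 2)*6 = 0*6 = 0)
Q = 50 (Q = -2*(4 + 1)*(-5) = -10*(-5) = -2*(-25) = 50)
X(R, x) = 0 (X(R, x) = 0*(-3) = 0)
-X(20, Q) = -1*0 = 0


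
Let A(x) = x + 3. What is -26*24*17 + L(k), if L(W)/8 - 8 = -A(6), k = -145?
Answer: -10616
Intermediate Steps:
A(x) = 3 + x
L(W) = -8 (L(W) = 64 + 8*(-(3 + 6)) = 64 + 8*(-1*9) = 64 + 8*(-9) = 64 - 72 = -8)
-26*24*17 + L(k) = -26*24*17 - 8 = -624*17 - 8 = -10608 - 8 = -10616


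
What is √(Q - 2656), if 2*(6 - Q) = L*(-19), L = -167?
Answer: I*√16946/2 ≈ 65.088*I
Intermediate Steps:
Q = -3161/2 (Q = 6 - (-167)*(-19)/2 = 6 - ½*3173 = 6 - 3173/2 = -3161/2 ≈ -1580.5)
√(Q - 2656) = √(-3161/2 - 2656) = √(-8473/2) = I*√16946/2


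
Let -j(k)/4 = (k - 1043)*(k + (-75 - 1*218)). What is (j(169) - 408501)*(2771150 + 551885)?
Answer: -2798012085175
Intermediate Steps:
j(k) = -4*(-1043 + k)*(-293 + k) (j(k) = -4*(k - 1043)*(k + (-75 - 1*218)) = -4*(-1043 + k)*(k + (-75 - 218)) = -4*(-1043 + k)*(k - 293) = -4*(-1043 + k)*(-293 + k))
(j(169) - 408501)*(2771150 + 551885) = ((-1222396 - 4*169**2 + 5344*169) - 408501)*(2771150 + 551885) = ((-1222396 - 4*28561 + 903136) - 408501)*3323035 = ((-1222396 - 114244 + 903136) - 408501)*3323035 = (-433504 - 408501)*3323035 = -842005*3323035 = -2798012085175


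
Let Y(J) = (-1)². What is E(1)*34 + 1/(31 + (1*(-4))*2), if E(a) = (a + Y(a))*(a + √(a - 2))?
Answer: 1565/23 + 68*I ≈ 68.043 + 68.0*I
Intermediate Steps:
Y(J) = 1
E(a) = (1 + a)*(a + √(-2 + a)) (E(a) = (a + 1)*(a + √(a - 2)) = (1 + a)*(a + √(-2 + a)))
E(1)*34 + 1/(31 + (1*(-4))*2) = (1 + 1² + √(-2 + 1) + 1*√(-2 + 1))*34 + 1/(31 + (1*(-4))*2) = (1 + 1 + √(-1) + 1*√(-1))*34 + 1/(31 - 4*2) = (1 + 1 + I + 1*I)*34 + 1/(31 - 8) = (1 + 1 + I + I)*34 + 1/23 = (2 + 2*I)*34 + 1/23 = (68 + 68*I) + 1/23 = 1565/23 + 68*I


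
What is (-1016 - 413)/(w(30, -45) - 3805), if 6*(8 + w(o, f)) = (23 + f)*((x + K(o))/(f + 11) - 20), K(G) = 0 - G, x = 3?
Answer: 145758/381743 ≈ 0.38182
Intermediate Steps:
K(G) = -G
w(o, f) = -8 + (-20 + (3 - o)/(11 + f))*(23 + f)/6 (w(o, f) = -8 + ((23 + f)*((3 - o)/(f + 11) - 20))/6 = -8 + ((23 + f)*((3 - o)/(11 + f) - 20))/6 = -8 + ((23 + f)*(-20 + (3 - o)/(11 + f)))/6 = -8 + ((-20 + (3 - o)/(11 + f))*(23 + f))/6 = -8 + (-20 + (3 - o)/(11 + f))*(23 + f)/6)
(-1016 - 413)/(w(30, -45) - 3805) = (-1016 - 413)/((-5519 - 725*(-45) - 23*30 - 20*(-45)**2 - 1*(-45)*30)/(6*(11 - 45)) - 3805) = -1429/((1/6)*(-5519 + 32625 - 690 - 20*2025 + 1350)/(-34) - 3805) = -1429/((1/6)*(-1/34)*(-5519 + 32625 - 690 - 40500 + 1350) - 3805) = -1429/((1/6)*(-1/34)*(-12734) - 3805) = -1429/(6367/102 - 3805) = -1429/(-381743/102) = -1429*(-102/381743) = 145758/381743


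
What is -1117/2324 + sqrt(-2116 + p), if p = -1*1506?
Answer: -1117/2324 + I*sqrt(3622) ≈ -0.48064 + 60.183*I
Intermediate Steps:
p = -1506
-1117/2324 + sqrt(-2116 + p) = -1117/2324 + sqrt(-2116 - 1506) = -1117*1/2324 + sqrt(-3622) = -1117/2324 + I*sqrt(3622)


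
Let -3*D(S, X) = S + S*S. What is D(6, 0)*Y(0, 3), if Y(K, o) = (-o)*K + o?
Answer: -42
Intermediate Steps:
Y(K, o) = o - K*o (Y(K, o) = -K*o + o = o - K*o)
D(S, X) = -S/3 - S²/3 (D(S, X) = -(S + S*S)/3 = -(S + S²)/3 = -S/3 - S²/3)
D(6, 0)*Y(0, 3) = (-⅓*6*(1 + 6))*(3*(1 - 1*0)) = (-⅓*6*7)*(3*(1 + 0)) = -42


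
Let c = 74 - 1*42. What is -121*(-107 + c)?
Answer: 9075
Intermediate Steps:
c = 32 (c = 74 - 42 = 32)
-121*(-107 + c) = -121*(-107 + 32) = -121*(-75) = 9075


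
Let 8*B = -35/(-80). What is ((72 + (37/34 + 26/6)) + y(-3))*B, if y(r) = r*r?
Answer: 61705/13056 ≈ 4.7262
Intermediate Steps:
y(r) = r²
B = 7/128 (B = (-35/(-80))/8 = (-35*(-1/80))/8 = (⅛)*(7/16) = 7/128 ≈ 0.054688)
((72 + (37/34 + 26/6)) + y(-3))*B = ((72 + (37/34 + 26/6)) + (-3)²)*(7/128) = ((72 + (37*(1/34) + 26*(⅙))) + 9)*(7/128) = ((72 + (37/34 + 13/3)) + 9)*(7/128) = ((72 + 553/102) + 9)*(7/128) = (7897/102 + 9)*(7/128) = (8815/102)*(7/128) = 61705/13056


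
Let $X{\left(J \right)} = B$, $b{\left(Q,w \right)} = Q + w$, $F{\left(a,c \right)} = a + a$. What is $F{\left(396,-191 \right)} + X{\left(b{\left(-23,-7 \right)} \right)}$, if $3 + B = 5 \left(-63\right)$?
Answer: $474$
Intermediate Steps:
$F{\left(a,c \right)} = 2 a$
$B = -318$ ($B = -3 + 5 \left(-63\right) = -3 - 315 = -318$)
$X{\left(J \right)} = -318$
$F{\left(396,-191 \right)} + X{\left(b{\left(-23,-7 \right)} \right)} = 2 \cdot 396 - 318 = 792 - 318 = 474$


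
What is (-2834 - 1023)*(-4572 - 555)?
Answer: 19774839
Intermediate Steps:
(-2834 - 1023)*(-4572 - 555) = -3857*(-5127) = 19774839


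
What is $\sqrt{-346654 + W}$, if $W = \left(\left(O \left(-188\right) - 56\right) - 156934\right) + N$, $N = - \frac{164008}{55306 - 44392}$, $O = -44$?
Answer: $\frac{4 i \sqrt{922003467666}}{5457} \approx 703.84 i$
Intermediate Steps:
$N = - \frac{82004}{5457}$ ($N = - \frac{164008}{55306 - 44392} = - \frac{164008}{10914} = \left(-164008\right) \frac{1}{10914} = - \frac{82004}{5457} \approx -15.027$)
$W = - \frac{811636130}{5457}$ ($W = \left(\left(\left(-44\right) \left(-188\right) - 56\right) - 156934\right) - \frac{82004}{5457} = \left(\left(8272 - 56\right) - 156934\right) - \frac{82004}{5457} = \left(8216 - 156934\right) - \frac{82004}{5457} = -148718 - \frac{82004}{5457} = - \frac{811636130}{5457} \approx -1.4873 \cdot 10^{5}$)
$\sqrt{-346654 + W} = \sqrt{-346654 - \frac{811636130}{5457}} = \sqrt{- \frac{2703327008}{5457}} = \frac{4 i \sqrt{922003467666}}{5457}$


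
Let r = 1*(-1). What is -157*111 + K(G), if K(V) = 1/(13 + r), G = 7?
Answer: -209123/12 ≈ -17427.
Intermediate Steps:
r = -1
K(V) = 1/12 (K(V) = 1/(13 - 1) = 1/12)
-157*111 + K(G) = -157*111 + 1/12 = -17427 + 1/12 = -209123/12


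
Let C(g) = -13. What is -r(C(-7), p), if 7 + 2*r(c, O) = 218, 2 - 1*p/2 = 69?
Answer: -211/2 ≈ -105.50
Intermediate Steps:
p = -134 (p = 4 - 2*69 = 4 - 138 = -134)
r(c, O) = 211/2 (r(c, O) = -7/2 + (½)*218 = -7/2 + 109 = 211/2)
-r(C(-7), p) = -1*211/2 = -211/2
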